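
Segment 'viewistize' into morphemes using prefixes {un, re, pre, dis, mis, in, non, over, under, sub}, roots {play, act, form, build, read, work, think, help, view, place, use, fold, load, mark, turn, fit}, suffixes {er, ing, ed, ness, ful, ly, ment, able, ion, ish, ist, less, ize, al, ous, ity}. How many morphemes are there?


Segmenting 'viewistize' against the inventory:
  'view' -> root (morpheme 1)
  'ist' -> suffix (morpheme 2)
  'ize' -> suffix (morpheme 3)
Total morphemes: 3

3


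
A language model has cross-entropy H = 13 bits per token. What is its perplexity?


Perplexity formula: PP = 2^H
H = 13
PP = 2^13
PP = 2^13 = 8192

8192


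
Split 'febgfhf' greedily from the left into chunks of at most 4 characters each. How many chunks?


'febgfhf' has 7 characters.
Chunking with max size 4:
  Chunk 1: 'febg' (positions 0-3)
  Chunk 2: 'fhf' (positions 4-6)
Total chunks: ceil(7 / 4) = 2

2


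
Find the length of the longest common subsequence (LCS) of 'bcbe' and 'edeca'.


DP table for LCS of 'bcbe' and 'edeca':
       e  d  e  c  a
    0  0  0  0  0  0
  b 0  0  0  0  0  0
  c 0  0  0  0  1  1
  b 0  0  0  0  1  1
  e 0  1  1  1  1  1
LCS: 'c'
LCS length = 1

1


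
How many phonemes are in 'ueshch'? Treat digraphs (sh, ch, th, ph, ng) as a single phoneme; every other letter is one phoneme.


Parsing 'ueshch' greedily, digraphs first:
  'u' -> vowel phoneme (phonemes so far: 1)
  'e' -> vowel phoneme (phonemes so far: 2)
  'sh' -> digraph (1 consonant phoneme) (phonemes so far: 3)
  'ch' -> digraph (1 consonant phoneme) (phonemes so far: 4)
Total phonemes: 4

4


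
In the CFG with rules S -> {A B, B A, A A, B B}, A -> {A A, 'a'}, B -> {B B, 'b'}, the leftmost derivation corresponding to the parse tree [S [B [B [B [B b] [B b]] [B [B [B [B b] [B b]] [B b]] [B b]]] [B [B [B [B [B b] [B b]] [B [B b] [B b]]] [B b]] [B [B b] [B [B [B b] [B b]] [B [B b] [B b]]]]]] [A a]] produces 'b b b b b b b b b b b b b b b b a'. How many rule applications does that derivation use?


Every bracketed nonterminal node [X ...] in the tree is produced by exactly one rule application.
Reading the tree off as a leftmost derivation:
  Step 1: S  =>  B A   (applied S -> B A)
  Step 2: B A  =>  B B A   (applied B -> B B)
  Step 3: B B A  =>  B B B A   (applied B -> B B)
  Step 4: B B B A  =>  B B B B A   (applied B -> B B)
  Step 5: B B B B A  =>  b B B B A   (applied B -> b)
  Step 6: b B B B A  =>  b b B B A   (applied B -> b)
  Step 7: b b B B A  =>  b b B B B A   (applied B -> B B)
  Step 8: b b B B B A  =>  b b B B B B A   (applied B -> B B)
  Step 9: b b B B B B A  =>  b b B B B B B A   (applied B -> B B)
  Step 10: b b B B B B B A  =>  b b b B B B B A   (applied B -> b)
  Step 11: b b b B B B B A  =>  b b b b B B B A   (applied B -> b)
  Step 12: b b b b B B B A  =>  b b b b b B B A   (applied B -> b)
  Step 13: b b b b b B B A  =>  b b b b b b B A   (applied B -> b)
  Step 14: b b b b b b B A  =>  b b b b b b B B A   (applied B -> B B)
  Step 15: b b b b b b B B A  =>  b b b b b b B B B A   (applied B -> B B)
  Step 16: b b b b b b B B B A  =>  b b b b b b B B B B A   (applied B -> B B)
  Step 17: b b b b b b B B B B A  =>  b b b b b b B B B B B A   (applied B -> B B)
  Step 18: b b b b b b B B B B B A  =>  b b b b b b b B B B B A   (applied B -> b)
  Step 19: b b b b b b b B B B B A  =>  b b b b b b b b B B B A   (applied B -> b)
  Step 20: b b b b b b b b B B B A  =>  b b b b b b b b B B B B A   (applied B -> B B)
  Step 21: b b b b b b b b B B B B A  =>  b b b b b b b b b B B B A   (applied B -> b)
  Step 22: b b b b b b b b b B B B A  =>  b b b b b b b b b b B B A   (applied B -> b)
  Step 23: b b b b b b b b b b B B A  =>  b b b b b b b b b b b B A   (applied B -> b)
  Step 24: b b b b b b b b b b b B A  =>  b b b b b b b b b b b B B A   (applied B -> B B)
  Step 25: b b b b b b b b b b b B B A  =>  b b b b b b b b b b b b B A   (applied B -> b)
  Step 26: b b b b b b b b b b b b B A  =>  b b b b b b b b b b b b B B A   (applied B -> B B)
  Step 27: b b b b b b b b b b b b B B A  =>  b b b b b b b b b b b b B B B A   (applied B -> B B)
  Step 28: b b b b b b b b b b b b B B B A  =>  b b b b b b b b b b b b b B B A   (applied B -> b)
  Step 29: b b b b b b b b b b b b b B B A  =>  b b b b b b b b b b b b b b B A   (applied B -> b)
  Step 30: b b b b b b b b b b b b b b B A  =>  b b b b b b b b b b b b b b B B A   (applied B -> B B)
  Step 31: b b b b b b b b b b b b b b B B A  =>  b b b b b b b b b b b b b b b B A   (applied B -> b)
  Step 32: b b b b b b b b b b b b b b b B A  =>  b b b b b b b b b b b b b b b b A   (applied B -> b)
  Step 33: b b b b b b b b b b b b b b b b A  =>  b b b b b b b b b b b b b b b b a   (applied A -> a)
Final yield: b b b b b b b b b b b b b b b b a
Total rewrite steps: 33

33


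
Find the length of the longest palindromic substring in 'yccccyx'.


Scanning 'yccccyx' for palindromic substrings.
Substring at positions 0-5: 'yccccy'.
Check: reverse('yccccy') = 'yccccy' -> palindrome confirmed.
Neighbouring characters ('-' / 'x') break symmetry, so it cannot extend further.
No longer palindromic substring exists; longest length = 6

6


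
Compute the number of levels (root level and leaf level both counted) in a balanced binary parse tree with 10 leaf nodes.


In a balanced binary tree with n leaves the deepest leaf is ceil(log2(n)) edges below the root,
so counting node levels inclusive of root and leaves gives ceil(log2(n)) + 1 levels.
log2(10) = 3.3219
ceil(3.3219) = 4
levels = 4 + 1 = 5

5


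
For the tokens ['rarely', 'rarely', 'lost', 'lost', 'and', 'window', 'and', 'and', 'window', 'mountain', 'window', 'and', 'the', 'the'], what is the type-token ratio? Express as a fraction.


Tokens: 14
Unique types: ('and', 'lost', 'mountain', 'rarely', 'the', 'window') = 6
TTR = 6/14
Simplify: divide both by 2 -> 3/7
TTR = 3/7

3/7


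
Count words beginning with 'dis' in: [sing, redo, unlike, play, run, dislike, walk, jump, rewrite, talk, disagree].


Checking each word for prefix 'dis':
  'sing' -> no (count: 0)
  'redo' -> no (count: 0)
  'unlike' -> no (count: 0)
  'play' -> no (count: 0)
  'run' -> no (count: 0)
  'dislike' -> YES, starts with 'dis' (count: 1)
  'walk' -> no (count: 1)
  'jump' -> no (count: 1)
  'rewrite' -> no (count: 1)
  'talk' -> no (count: 1)
  'disagree' -> YES, starts with 'dis' (count: 2)
Total with prefix 'dis': 2

2


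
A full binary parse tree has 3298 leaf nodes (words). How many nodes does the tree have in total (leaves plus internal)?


Leaf nodes (terminals): 3298
Internal nodes = n - 1 = 3298 - 1 = 3297
Total = leaves + internal = 3298 + 3297 = 6595

6595


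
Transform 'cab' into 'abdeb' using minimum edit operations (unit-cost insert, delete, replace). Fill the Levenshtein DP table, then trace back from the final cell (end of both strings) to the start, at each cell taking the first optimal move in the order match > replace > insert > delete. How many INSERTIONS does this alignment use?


Edit distance = 4. Backtracking from cell (3, 5) with preference match > replace > insert > delete,
then listing the resulting alignment 'cab' -> 'abdeb' left to right:
  Step 1: insert 'a' [insertion #1]
  Step 2: insert 'b' [insertion #2]
  Step 3: replace c->d
  Step 4: replace a->e
  Step 5: keep 'b'
Total insertions: 2

2


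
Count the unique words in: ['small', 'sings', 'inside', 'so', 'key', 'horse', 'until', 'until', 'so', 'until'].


Listing all tokens and tracking unique types:
  Token 1: 'small' -> NEW (unique so far: 1)
  Token 2: 'sings' -> NEW (unique so far: 2)
  Token 3: 'inside' -> NEW (unique so far: 3)
  Token 4: 'so' -> NEW (unique so far: 4)
  Token 5: 'key' -> NEW (unique so far: 5)
  Token 6: 'horse' -> NEW (unique so far: 6)
  Token 7: 'until' -> NEW (unique so far: 7)
  Token 8: 'until' -> duplicate (unique so far: 7)
  Token 9: 'so' -> duplicate (unique so far: 7)
  Token 10: 'until' -> duplicate (unique so far: 7)
Unique types: ('horse', 'inside', 'key', 'sings', 'small', 'so', 'until')
Vocabulary size: 7

7


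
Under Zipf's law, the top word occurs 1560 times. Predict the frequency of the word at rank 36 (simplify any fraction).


Zipf's law: freq(rank) = f1 / rank
f1 = 1560, rank = 36
freq = 1560 / 36
GCD(1560, 36) = 12
Simplified: 130/3

130/3


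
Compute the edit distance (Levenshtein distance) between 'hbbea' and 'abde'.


Building DP table for s1='hbbea' (len 5) and s2='abde' (len 4):
       a  b  d  e
    0  1  2  3  4
  h 1  1  2  3  4
  b 2  2  1  2  3
  b 3  3  2  2  3
  e 4  4  3  3  2
  a 5  4  4  4  3
Edit distance = dp[5][4] = 3

3


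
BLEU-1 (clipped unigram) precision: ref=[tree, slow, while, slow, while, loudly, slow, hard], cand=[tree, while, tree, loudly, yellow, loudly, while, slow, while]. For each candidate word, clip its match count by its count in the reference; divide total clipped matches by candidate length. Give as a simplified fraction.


Reference word counts: {'hard': 1, 'loudly': 1, 'slow': 3, 'tree': 1, 'while': 2}
Checking each candidate word (with clipping):
  'tree' -> in reference (ref count 1, used 1/1) -> match (matches: 1)
  'while' -> in reference (ref count 2, used 1/2) -> match (matches: 2)
  'tree' -> ref count 1 already used up (1/1) -> clipped, no match (matches: 2)
  'loudly' -> in reference (ref count 1, used 1/1) -> match (matches: 3)
  'yellow' -> not in reference -> no match (matches: 3)
  'loudly' -> ref count 1 already used up (1/1) -> clipped, no match (matches: 3)
  'while' -> in reference (ref count 2, used 2/2) -> match (matches: 4)
  'slow' -> in reference (ref count 3, used 1/3) -> match (matches: 5)
  'while' -> ref count 2 already used up (2/2) -> clipped, no match (matches: 5)
Clipped matches: 5, Candidate length: 9
Precision = 5/9

5/9


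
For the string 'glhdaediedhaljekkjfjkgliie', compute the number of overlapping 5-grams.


String 'glhdaediedhaljekkjfjkgliie' has length L = 26.
Number of overlapping n-grams = L - n + 1
Substituting: 26 - 5 + 1 = 22

22


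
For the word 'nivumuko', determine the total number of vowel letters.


Scanning each character of 'nivumuko':
  Position 1: 'n' -> consonant (running count: 0)
  Position 2: 'i' -> vowel (running count: 1)
  Position 3: 'v' -> consonant (running count: 1)
  Position 4: 'u' -> vowel (running count: 2)
  Position 5: 'm' -> consonant (running count: 2)
  Position 6: 'u' -> vowel (running count: 3)
  Position 7: 'k' -> consonant (running count: 3)
  Position 8: 'o' -> vowel (running count: 4)
Total vowels: 4

4


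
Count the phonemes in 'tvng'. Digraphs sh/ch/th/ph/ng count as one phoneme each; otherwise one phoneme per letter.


Parsing 'tvng' greedily, digraphs first:
  't' -> consonant phoneme (phonemes so far: 1)
  'v' -> consonant phoneme (phonemes so far: 2)
  'ng' -> digraph (1 consonant phoneme) (phonemes so far: 3)
Total phonemes: 3

3


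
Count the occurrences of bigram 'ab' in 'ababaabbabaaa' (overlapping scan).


Scanning 'ababaabbabaaa' for bigram 'ab':
  Position 0: 'ab' -> MATCH
  Position 1: 'ba' -> no
  Position 2: 'ab' -> MATCH
  Position 3: 'ba' -> no
  Position 4: 'aa' -> no
  Position 5: 'ab' -> MATCH
  Position 6: 'bb' -> no
  Position 7: 'ba' -> no
  Position 8: 'ab' -> MATCH
  Position 9: 'ba' -> no
  Position 10: 'aa' -> no
  Position 11: 'aa' -> no
Total matches: 4

4


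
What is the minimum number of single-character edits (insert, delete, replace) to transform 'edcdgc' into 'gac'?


Building DP table for s1='edcdgc' (len 6) and s2='gac' (len 3):
       g  a  c
    0  1  2  3
  e 1  1  2  3
  d 2  2  2  3
  c 3  3  3  2
  d 4  4  4  3
  g 5  4  5  4
  c 6  5  5  5
Edit distance = dp[6][3] = 5

5


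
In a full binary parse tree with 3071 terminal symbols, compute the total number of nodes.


Leaf nodes (terminals): 3071
Internal nodes = n - 1 = 3071 - 1 = 3070
Total = leaves + internal = 3071 + 3070 = 6141

6141


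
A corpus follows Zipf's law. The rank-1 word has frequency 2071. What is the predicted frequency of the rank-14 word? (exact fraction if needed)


Zipf's law: freq(rank) = f1 / rank
f1 = 2071, rank = 14
freq = 2071 / 14
GCD(2071, 14) = 1
Simplified: 2071/14

2071/14


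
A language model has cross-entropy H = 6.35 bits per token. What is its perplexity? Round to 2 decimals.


Perplexity formula: PP = 2^H
H = 6.35
PP = 2^6.35
Decompose: 2^6.35 = 2^6 * 2^0.35
2^6 = 64, 2^0.35 ~ 1.2745606
PP ~ 64 * 1.2745606 = 81.5718784
Rounded to 2 decimals: 81.57

81.57


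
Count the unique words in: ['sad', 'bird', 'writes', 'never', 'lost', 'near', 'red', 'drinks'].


Listing all tokens and tracking unique types:
  Token 1: 'sad' -> NEW (unique so far: 1)
  Token 2: 'bird' -> NEW (unique so far: 2)
  Token 3: 'writes' -> NEW (unique so far: 3)
  Token 4: 'never' -> NEW (unique so far: 4)
  Token 5: 'lost' -> NEW (unique so far: 5)
  Token 6: 'near' -> NEW (unique so far: 6)
  Token 7: 'red' -> NEW (unique so far: 7)
  Token 8: 'drinks' -> NEW (unique so far: 8)
Unique types: ('bird', 'drinks', 'lost', 'near', 'never', 'red', 'sad', 'writes')
Vocabulary size: 8

8


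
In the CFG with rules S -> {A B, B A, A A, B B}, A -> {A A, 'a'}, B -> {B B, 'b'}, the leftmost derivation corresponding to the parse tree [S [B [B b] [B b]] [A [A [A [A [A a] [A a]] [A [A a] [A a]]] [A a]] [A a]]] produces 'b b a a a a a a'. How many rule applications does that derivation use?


Every bracketed nonterminal node [X ...] in the tree is produced by exactly one rule application.
Reading the tree off as a leftmost derivation:
  Step 1: S  =>  B A   (applied S -> B A)
  Step 2: B A  =>  B B A   (applied B -> B B)
  Step 3: B B A  =>  b B A   (applied B -> b)
  Step 4: b B A  =>  b b A   (applied B -> b)
  Step 5: b b A  =>  b b A A   (applied A -> A A)
  Step 6: b b A A  =>  b b A A A   (applied A -> A A)
  Step 7: b b A A A  =>  b b A A A A   (applied A -> A A)
  Step 8: b b A A A A  =>  b b A A A A A   (applied A -> A A)
  Step 9: b b A A A A A  =>  b b a A A A A   (applied A -> a)
  Step 10: b b a A A A A  =>  b b a a A A A   (applied A -> a)
  Step 11: b b a a A A A  =>  b b a a A A A A   (applied A -> A A)
  Step 12: b b a a A A A A  =>  b b a a a A A A   (applied A -> a)
  Step 13: b b a a a A A A  =>  b b a a a a A A   (applied A -> a)
  Step 14: b b a a a a A A  =>  b b a a a a a A   (applied A -> a)
  Step 15: b b a a a a a A  =>  b b a a a a a a   (applied A -> a)
Final yield: b b a a a a a a
Total rewrite steps: 15

15


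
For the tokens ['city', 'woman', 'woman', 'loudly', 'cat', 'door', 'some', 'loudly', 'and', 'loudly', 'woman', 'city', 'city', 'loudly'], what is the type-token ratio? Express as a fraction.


Tokens: 14
Unique types: ('and', 'cat', 'city', 'door', 'loudly', 'some', 'woman') = 7
TTR = 7/14
Simplify: divide both by 7 -> 1/2
TTR = 1/2

1/2


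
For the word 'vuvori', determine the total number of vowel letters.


Scanning each character of 'vuvori':
  Position 1: 'v' -> consonant (running count: 0)
  Position 2: 'u' -> vowel (running count: 1)
  Position 3: 'v' -> consonant (running count: 1)
  Position 4: 'o' -> vowel (running count: 2)
  Position 5: 'r' -> consonant (running count: 2)
  Position 6: 'i' -> vowel (running count: 3)
Total vowels: 3

3


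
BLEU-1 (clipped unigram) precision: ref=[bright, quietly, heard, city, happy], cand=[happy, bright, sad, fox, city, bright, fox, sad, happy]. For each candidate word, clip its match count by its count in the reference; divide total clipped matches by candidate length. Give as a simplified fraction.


Reference word counts: {'bright': 1, 'city': 1, 'happy': 1, 'heard': 1, 'quietly': 1}
Checking each candidate word (with clipping):
  'happy' -> in reference (ref count 1, used 1/1) -> match (matches: 1)
  'bright' -> in reference (ref count 1, used 1/1) -> match (matches: 2)
  'sad' -> not in reference -> no match (matches: 2)
  'fox' -> not in reference -> no match (matches: 2)
  'city' -> in reference (ref count 1, used 1/1) -> match (matches: 3)
  'bright' -> ref count 1 already used up (1/1) -> clipped, no match (matches: 3)
  'fox' -> not in reference -> no match (matches: 3)
  'sad' -> not in reference -> no match (matches: 3)
  'happy' -> ref count 1 already used up (1/1) -> clipped, no match (matches: 3)
Clipped matches: 3, Candidate length: 9
Precision = 3/9 = 1/3

1/3


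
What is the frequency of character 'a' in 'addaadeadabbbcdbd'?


Scanning 'addaadeadabbbcdbd' for 'a':
  Position 0: 'a' -> MATCH (count: 1)
  Position 3: 'a' -> MATCH (count: 2)
  Position 4: 'a' -> MATCH (count: 3)
  Position 7: 'a' -> MATCH (count: 4)
  Position 9: 'a' -> MATCH (count: 5)
Total occurrences of 'a': 5

5


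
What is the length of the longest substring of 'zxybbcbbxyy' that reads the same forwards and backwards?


Scanning 'zxybbcbbxyy' for palindromic substrings.
Substring at positions 3-7: 'bbcbb'.
Check: reverse('bbcbb') = 'bbcbb' -> palindrome confirmed.
Neighbouring characters ('y' / 'x') break symmetry, so it cannot extend further.
No longer palindromic substring exists; longest length = 5

5


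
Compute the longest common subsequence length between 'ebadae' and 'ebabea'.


DP table for LCS of 'ebadae' and 'ebabea':
       e  b  a  b  e  a
    0  0  0  0  0  0  0
  e 0  1  1  1  1  1  1
  b 0  1  2  2  2  2  2
  a 0  1  2  3  3  3  3
  d 0  1  2  3  3  3  3
  a 0  1  2  3  3  3  4
  e 0  1  2  3  3  4  4
LCS: 'ebaa'
LCS length = 4

4


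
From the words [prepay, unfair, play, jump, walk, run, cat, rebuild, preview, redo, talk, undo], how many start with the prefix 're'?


Checking each word for prefix 're':
  'prepay' -> no (count: 0)
  'unfair' -> no (count: 0)
  'play' -> no (count: 0)
  'jump' -> no (count: 0)
  'walk' -> no (count: 0)
  'run' -> no (count: 0)
  'cat' -> no (count: 0)
  'rebuild' -> YES, starts with 're' (count: 1)
  'preview' -> no (count: 1)
  'redo' -> YES, starts with 're' (count: 2)
  'talk' -> no (count: 2)
  'undo' -> no (count: 2)
Total with prefix 're': 2

2


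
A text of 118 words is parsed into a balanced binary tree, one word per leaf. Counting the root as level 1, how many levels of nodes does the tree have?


In a balanced binary tree with n leaves the deepest leaf is ceil(log2(n)) edges below the root,
so counting node levels inclusive of root and leaves gives ceil(log2(n)) + 1 levels.
log2(118) = 6.8826
ceil(6.8826) = 7
levels = 7 + 1 = 8

8


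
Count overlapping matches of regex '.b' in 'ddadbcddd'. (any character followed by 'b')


Pattern: .b means any character followed by 'b'.
Scanning 'ddadbcddd' position-by-position:
  Pos 0: window 'dd' -> no
  Pos 1: window 'da' -> no
  Pos 2: window 'ad' -> no
  Pos 3: window 'db' -> MATCH
  Pos 4: window 'bc' -> no
  Pos 5: window 'cd' -> no
  Pos 6: window 'dd' -> no
  Pos 7: window 'dd' -> no
  Pos 8: window 'd' -> no
Total matches: 1

1


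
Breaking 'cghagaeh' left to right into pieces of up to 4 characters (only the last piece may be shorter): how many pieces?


'cghagaeh' has 8 characters.
Chunking with max size 4:
  Chunk 1: 'cgha' (positions 0-3)
  Chunk 2: 'gaeh' (positions 4-7)
Total chunks: ceil(8 / 4) = 2

2


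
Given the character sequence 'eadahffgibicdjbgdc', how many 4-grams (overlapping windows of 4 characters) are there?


String 'eadahffgibicdjbgdc' has length L = 18.
Number of overlapping n-grams = L - n + 1
Substituting: 18 - 4 + 1 = 15

15


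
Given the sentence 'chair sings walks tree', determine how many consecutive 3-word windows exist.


Word trigrams from [4] words:
  Trigram 1: (chair sings walks)
  Trigram 2: (sings walks tree)
Total word trigrams: 4 - 2 = 2

2


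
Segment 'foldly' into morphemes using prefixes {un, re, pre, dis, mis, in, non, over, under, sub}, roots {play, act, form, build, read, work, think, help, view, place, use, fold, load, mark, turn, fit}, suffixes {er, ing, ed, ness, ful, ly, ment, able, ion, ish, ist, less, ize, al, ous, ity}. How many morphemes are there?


Segmenting 'foldly' against the inventory:
  'fold' -> root (morpheme 1)
  'ly' -> suffix (morpheme 2)
Total morphemes: 2

2


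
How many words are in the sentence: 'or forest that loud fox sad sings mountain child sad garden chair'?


Counting words by splitting on spaces:
  Word 1: 'or'
  Word 2: 'forest'
  Word 3: 'that'
  Word 4: 'loud'
  Word 5: 'fox'
  Word 6: 'sad'
  Word 7: 'sings'
  Word 8: 'mountain'
  Word 9: 'child'
  Word 10: 'sad'
  Word 11: 'garden'
  Word 12: 'chair'
Total words: 12

12


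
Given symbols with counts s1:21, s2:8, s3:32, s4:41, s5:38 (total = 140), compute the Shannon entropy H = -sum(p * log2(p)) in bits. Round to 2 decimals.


Computing entropy H = -sum(p_i * log2(p_i)):
  s1: p = 21/140 = 0.1500, -p*log2(p) = 0.4105
  s2: p = 8/140 = 0.0571, -p*log2(p) = 0.2360
  s3: p = 32/140 = 0.2286, -p*log2(p) = 0.4867
  s4: p = 41/140 = 0.2929, -p*log2(p) = 0.5189
  s5: p = 38/140 = 0.2714, -p*log2(p) = 0.5107
H = sum of terms = 2.1628
Rounded to 2 decimals: 2.16

2.16


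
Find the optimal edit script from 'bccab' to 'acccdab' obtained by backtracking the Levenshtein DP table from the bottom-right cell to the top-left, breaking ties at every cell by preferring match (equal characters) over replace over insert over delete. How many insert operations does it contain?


Edit distance = 3. Backtracking from cell (5, 7) with preference match > replace > insert > delete,
then listing the resulting alignment 'bccab' -> 'acccdab' left to right:
  Step 1: insert 'a' [insertion #1]
  Step 2: replace b->c
  Step 3: keep 'c'
  Step 4: keep 'c'
  Step 5: insert 'd' [insertion #2]
  Step 6: keep 'a'
  Step 7: keep 'b'
Total insertions: 2

2


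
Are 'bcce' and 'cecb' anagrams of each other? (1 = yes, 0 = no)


Sort characters of 'bcce': 'bcce'
Sort characters of 'cecb': 'bcce'
Sorted forms match -> they ARE anagrams
Result: 1

1


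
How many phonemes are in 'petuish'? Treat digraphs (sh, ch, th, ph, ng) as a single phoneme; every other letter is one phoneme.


Parsing 'petuish' greedily, digraphs first:
  'p' -> consonant phoneme (phonemes so far: 1)
  'e' -> vowel phoneme (phonemes so far: 2)
  't' -> consonant phoneme (phonemes so far: 3)
  'u' -> vowel phoneme (phonemes so far: 4)
  'i' -> vowel phoneme (phonemes so far: 5)
  'sh' -> digraph (1 consonant phoneme) (phonemes so far: 6)
Total phonemes: 6

6


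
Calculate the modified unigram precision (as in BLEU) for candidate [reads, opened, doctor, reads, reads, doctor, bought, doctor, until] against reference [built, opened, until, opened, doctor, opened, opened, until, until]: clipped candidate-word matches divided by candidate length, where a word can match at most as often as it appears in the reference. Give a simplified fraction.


Reference word counts: {'built': 1, 'doctor': 1, 'opened': 4, 'until': 3}
Checking each candidate word (with clipping):
  'reads' -> not in reference -> no match (matches: 0)
  'opened' -> in reference (ref count 4, used 1/4) -> match (matches: 1)
  'doctor' -> in reference (ref count 1, used 1/1) -> match (matches: 2)
  'reads' -> not in reference -> no match (matches: 2)
  'reads' -> not in reference -> no match (matches: 2)
  'doctor' -> ref count 1 already used up (1/1) -> clipped, no match (matches: 2)
  'bought' -> not in reference -> no match (matches: 2)
  'doctor' -> ref count 1 already used up (1/1) -> clipped, no match (matches: 2)
  'until' -> in reference (ref count 3, used 1/3) -> match (matches: 3)
Clipped matches: 3, Candidate length: 9
Precision = 3/9 = 1/3

1/3


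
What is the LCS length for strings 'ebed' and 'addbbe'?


DP table for LCS of 'ebed' and 'addbbe':
       a  d  d  b  b  e
    0  0  0  0  0  0  0
  e 0  0  0  0  0  0  1
  b 0  0  0  0  1  1  1
  e 0  0  0  0  1  1  2
  d 0  0  1  1  1  1  2
LCS: 'be'
LCS length = 2

2


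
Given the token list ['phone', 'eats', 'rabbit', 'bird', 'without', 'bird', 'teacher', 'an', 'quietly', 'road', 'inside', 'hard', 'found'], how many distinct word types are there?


Listing all tokens and tracking unique types:
  Token 1: 'phone' -> NEW (unique so far: 1)
  Token 2: 'eats' -> NEW (unique so far: 2)
  Token 3: 'rabbit' -> NEW (unique so far: 3)
  Token 4: 'bird' -> NEW (unique so far: 4)
  Token 5: 'without' -> NEW (unique so far: 5)
  Token 6: 'bird' -> duplicate (unique so far: 5)
  Token 7: 'teacher' -> NEW (unique so far: 6)
  Token 8: 'an' -> NEW (unique so far: 7)
  Token 9: 'quietly' -> NEW (unique so far: 8)
  Token 10: 'road' -> NEW (unique so far: 9)
  Token 11: 'inside' -> NEW (unique so far: 10)
  Token 12: 'hard' -> NEW (unique so far: 11)
  Token 13: 'found' -> NEW (unique so far: 12)
Unique types: ('an', 'bird', 'eats', 'found', 'hard', 'inside', 'phone', 'quietly', 'rabbit', 'road', 'teacher', 'without')
Vocabulary size: 12

12


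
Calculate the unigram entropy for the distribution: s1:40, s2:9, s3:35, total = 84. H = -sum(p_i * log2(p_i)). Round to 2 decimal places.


Computing entropy H = -sum(p_i * log2(p_i)):
  s1: p = 40/84 = 0.4762, -p*log2(p) = 0.5097
  s2: p = 9/84 = 0.1071, -p*log2(p) = 0.3453
  s3: p = 35/84 = 0.4167, -p*log2(p) = 0.5263
H = sum of terms = 1.3813
Rounded to 2 decimals: 1.38

1.38


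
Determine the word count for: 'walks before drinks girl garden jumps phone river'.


Counting words by splitting on spaces:
  Word 1: 'walks'
  Word 2: 'before'
  Word 3: 'drinks'
  Word 4: 'girl'
  Word 5: 'garden'
  Word 6: 'jumps'
  Word 7: 'phone'
  Word 8: 'river'
Total words: 8

8


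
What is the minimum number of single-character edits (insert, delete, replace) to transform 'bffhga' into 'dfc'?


Building DP table for s1='bffhga' (len 6) and s2='dfc' (len 3):
       d  f  c
    0  1  2  3
  b 1  1  2  3
  f 2  2  1  2
  f 3  3  2  2
  h 4  4  3  3
  g 5  5  4  4
  a 6  6  5  5
Edit distance = dp[6][3] = 5

5


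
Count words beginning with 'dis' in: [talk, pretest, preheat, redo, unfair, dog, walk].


Checking each word for prefix 'dis':
  'talk' -> no (count: 0)
  'pretest' -> no (count: 0)
  'preheat' -> no (count: 0)
  'redo' -> no (count: 0)
  'unfair' -> no (count: 0)
  'dog' -> no (count: 0)
  'walk' -> no (count: 0)
Total with prefix 'dis': 0

0


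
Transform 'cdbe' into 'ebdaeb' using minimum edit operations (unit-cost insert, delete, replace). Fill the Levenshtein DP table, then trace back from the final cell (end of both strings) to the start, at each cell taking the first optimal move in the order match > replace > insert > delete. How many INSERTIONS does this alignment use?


Edit distance = 4. Backtracking from cell (4, 6) with preference match > replace > insert > delete,
then listing the resulting alignment 'cdbe' -> 'ebdaeb' left to right:
  Step 1: insert 'e' [insertion #1]
  Step 2: replace c->b
  Step 3: keep 'd'
  Step 4: replace b->a
  Step 5: keep 'e'
  Step 6: insert 'b' [insertion #2]
Total insertions: 2

2


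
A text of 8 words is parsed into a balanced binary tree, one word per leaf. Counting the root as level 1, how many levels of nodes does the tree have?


In a balanced binary tree with n leaves the deepest leaf is ceil(log2(n)) edges below the root,
so counting node levels inclusive of root and leaves gives ceil(log2(n)) + 1 levels.
log2(8) = 3.0000
ceil(3.0000) = 3
levels = 3 + 1 = 4

4


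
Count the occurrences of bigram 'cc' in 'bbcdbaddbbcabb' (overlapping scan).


Scanning 'bbcdbaddbbcabb' for bigram 'cc':
  Position 0: 'bb' -> no
  Position 1: 'bc' -> no
  Position 2: 'cd' -> no
  Position 3: 'db' -> no
  Position 4: 'ba' -> no
  Position 5: 'ad' -> no
  Position 6: 'dd' -> no
  Position 7: 'db' -> no
  Position 8: 'bb' -> no
  Position 9: 'bc' -> no
  Position 10: 'ca' -> no
  Position 11: 'ab' -> no
  Position 12: 'bb' -> no
Total matches: 0

0


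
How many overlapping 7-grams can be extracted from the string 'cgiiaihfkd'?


String 'cgiiaihfkd' has length L = 10.
Number of overlapping n-grams = L - n + 1
Substituting: 10 - 7 + 1 = 4

4


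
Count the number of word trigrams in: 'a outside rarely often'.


Word trigrams from [4] words:
  Trigram 1: (a outside rarely)
  Trigram 2: (outside rarely often)
Total word trigrams: 4 - 2 = 2

2


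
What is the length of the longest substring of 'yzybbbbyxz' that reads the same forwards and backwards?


Scanning 'yzybbbbyxz' for palindromic substrings.
Substring at positions 2-7: 'ybbbby'.
Check: reverse('ybbbby') = 'ybbbby' -> palindrome confirmed.
Neighbouring characters ('z' / 'x') break symmetry, so it cannot extend further.
No longer palindromic substring exists; longest length = 6

6


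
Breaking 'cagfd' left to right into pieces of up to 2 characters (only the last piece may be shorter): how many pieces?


'cagfd' has 5 characters.
Chunking with max size 2:
  Chunk 1: 'ca' (positions 0-1)
  Chunk 2: 'gf' (positions 2-3)
  Chunk 3: 'd' (positions 4-4)
Total chunks: ceil(5 / 2) = 3

3


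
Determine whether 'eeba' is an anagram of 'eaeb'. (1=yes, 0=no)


Sort characters of 'eeba': 'abee'
Sort characters of 'eaeb': 'abee'
Sorted forms match -> they ARE anagrams
Result: 1

1


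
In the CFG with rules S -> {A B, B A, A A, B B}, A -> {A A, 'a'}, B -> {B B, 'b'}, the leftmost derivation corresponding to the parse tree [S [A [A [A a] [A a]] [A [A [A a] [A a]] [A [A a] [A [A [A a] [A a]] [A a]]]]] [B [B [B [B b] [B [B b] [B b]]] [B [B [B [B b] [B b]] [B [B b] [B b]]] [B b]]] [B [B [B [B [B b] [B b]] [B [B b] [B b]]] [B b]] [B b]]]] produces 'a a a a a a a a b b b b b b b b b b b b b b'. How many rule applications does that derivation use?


Every bracketed nonterminal node [X ...] in the tree is produced by exactly one rule application.
Reading the tree off as a leftmost derivation:
  Step 1: S  =>  A B   (applied S -> A B)
  Step 2: A B  =>  A A B   (applied A -> A A)
  Step 3: A A B  =>  A A A B   (applied A -> A A)
  Step 4: A A A B  =>  a A A B   (applied A -> a)
  Step 5: a A A B  =>  a a A B   (applied A -> a)
  Step 6: a a A B  =>  a a A A B   (applied A -> A A)
  Step 7: a a A A B  =>  a a A A A B   (applied A -> A A)
  Step 8: a a A A A B  =>  a a a A A B   (applied A -> a)
  Step 9: a a a A A B  =>  a a a a A B   (applied A -> a)
  Step 10: a a a a A B  =>  a a a a A A B   (applied A -> A A)
  Step 11: a a a a A A B  =>  a a a a a A B   (applied A -> a)
  Step 12: a a a a a A B  =>  a a a a a A A B   (applied A -> A A)
  Step 13: a a a a a A A B  =>  a a a a a A A A B   (applied A -> A A)
  Step 14: a a a a a A A A B  =>  a a a a a a A A B   (applied A -> a)
  Step 15: a a a a a a A A B  =>  a a a a a a a A B   (applied A -> a)
  Step 16: a a a a a a a A B  =>  a a a a a a a a B   (applied A -> a)
  Step 17: a a a a a a a a B  =>  a a a a a a a a B B   (applied B -> B B)
  Step 18: a a a a a a a a B B  =>  a a a a a a a a B B B   (applied B -> B B)
  Step 19: a a a a a a a a B B B  =>  a a a a a a a a B B B B   (applied B -> B B)
  Step 20: a a a a a a a a B B B B  =>  a a a a a a a a b B B B   (applied B -> b)
  Step 21: a a a a a a a a b B B B  =>  a a a a a a a a b B B B B   (applied B -> B B)
  Step 22: a a a a a a a a b B B B B  =>  a a a a a a a a b b B B B   (applied B -> b)
  Step 23: a a a a a a a a b b B B B  =>  a a a a a a a a b b b B B   (applied B -> b)
  Step 24: a a a a a a a a b b b B B  =>  a a a a a a a a b b b B B B   (applied B -> B B)
  Step 25: a a a a a a a a b b b B B B  =>  a a a a a a a a b b b B B B B   (applied B -> B B)
  Step 26: a a a a a a a a b b b B B B B  =>  a a a a a a a a b b b B B B B B   (applied B -> B B)
  Step 27: a a a a a a a a b b b B B B B B  =>  a a a a a a a a b b b b B B B B   (applied B -> b)
  Step 28: a a a a a a a a b b b b B B B B  =>  a a a a a a a a b b b b b B B B   (applied B -> b)
  Step 29: a a a a a a a a b b b b b B B B  =>  a a a a a a a a b b b b b B B B B   (applied B -> B B)
  Step 30: a a a a a a a a b b b b b B B B B  =>  a a a a a a a a b b b b b b B B B   (applied B -> b)
  Step 31: a a a a a a a a b b b b b b B B B  =>  a a a a a a a a b b b b b b b B B   (applied B -> b)
  Step 32: a a a a a a a a b b b b b b b B B  =>  a a a a a a a a b b b b b b b b B   (applied B -> b)
  Step 33: a a a a a a a a b b b b b b b b B  =>  a a a a a a a a b b b b b b b b B B   (applied B -> B B)
  Step 34: a a a a a a a a b b b b b b b b B B  =>  a a a a a a a a b b b b b b b b B B B   (applied B -> B B)
  Step 35: a a a a a a a a b b b b b b b b B B B  =>  a a a a a a a a b b b b b b b b B B B B   (applied B -> B B)
  Step 36: a a a a a a a a b b b b b b b b B B B B  =>  a a a a a a a a b b b b b b b b B B B B B   (applied B -> B B)
  Step 37: a a a a a a a a b b b b b b b b B B B B B  =>  a a a a a a a a b b b b b b b b b B B B B   (applied B -> b)
  Step 38: a a a a a a a a b b b b b b b b b B B B B  =>  a a a a a a a a b b b b b b b b b b B B B   (applied B -> b)
  Step 39: a a a a a a a a b b b b b b b b b b B B B  =>  a a a a a a a a b b b b b b b b b b B B B B   (applied B -> B B)
  Step 40: a a a a a a a a b b b b b b b b b b B B B B  =>  a a a a a a a a b b b b b b b b b b b B B B   (applied B -> b)
  Step 41: a a a a a a a a b b b b b b b b b b b B B B  =>  a a a a a a a a b b b b b b b b b b b b B B   (applied B -> b)
  Step 42: a a a a a a a a b b b b b b b b b b b b B B  =>  a a a a a a a a b b b b b b b b b b b b b B   (applied B -> b)
  Step 43: a a a a a a a a b b b b b b b b b b b b b B  =>  a a a a a a a a b b b b b b b b b b b b b b   (applied B -> b)
Final yield: a a a a a a a a b b b b b b b b b b b b b b
Total rewrite steps: 43

43


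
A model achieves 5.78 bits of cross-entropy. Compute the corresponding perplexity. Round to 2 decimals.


Perplexity formula: PP = 2^H
H = 5.78
PP = 2^5.78
Decompose: 2^5.78 = 2^5 * 2^0.78
2^5 = 32, 2^0.78 ~ 1.7171309
PP ~ 32 * 1.7171309 = 54.9481888
Rounded to 2 decimals: 54.95

54.95


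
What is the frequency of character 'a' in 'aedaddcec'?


Scanning 'aedaddcec' for 'a':
  Position 0: 'a' -> MATCH (count: 1)
  Position 3: 'a' -> MATCH (count: 2)
Total occurrences of 'a': 2

2


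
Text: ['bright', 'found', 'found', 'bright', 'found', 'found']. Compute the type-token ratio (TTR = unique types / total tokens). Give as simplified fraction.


Tokens: 6
Unique types: ('bright', 'found') = 2
TTR = 2/6
Simplify: divide both by 2 -> 1/3
TTR = 1/3

1/3


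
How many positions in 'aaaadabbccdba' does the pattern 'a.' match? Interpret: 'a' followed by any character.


Pattern: a. means 'a' followed by any character.
Scanning 'aaaadabbccdba' position-by-position:
  Pos 0: window 'aa' -> MATCH
  Pos 1: window 'aa' -> MATCH
  Pos 2: window 'aa' -> MATCH
  Pos 3: window 'ad' -> MATCH
  Pos 4: window 'da' -> no
  Pos 5: window 'ab' -> MATCH
  Pos 6: window 'bb' -> no
  Pos 7: window 'bc' -> no
  Pos 8: window 'cc' -> no
  Pos 9: window 'cd' -> no
  Pos 10: window 'db' -> no
  Pos 11: window 'ba' -> no
  Pos 12: window 'a' -> no
Total matches: 5

5


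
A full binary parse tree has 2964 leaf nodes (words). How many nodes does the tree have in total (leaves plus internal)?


Leaf nodes (terminals): 2964
Internal nodes = n - 1 = 2964 - 1 = 2963
Total = leaves + internal = 2964 + 2963 = 5927

5927


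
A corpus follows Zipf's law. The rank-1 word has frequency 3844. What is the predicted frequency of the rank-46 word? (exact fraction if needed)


Zipf's law: freq(rank) = f1 / rank
f1 = 3844, rank = 46
freq = 3844 / 46
GCD(3844, 46) = 2
Simplified: 1922/23

1922/23


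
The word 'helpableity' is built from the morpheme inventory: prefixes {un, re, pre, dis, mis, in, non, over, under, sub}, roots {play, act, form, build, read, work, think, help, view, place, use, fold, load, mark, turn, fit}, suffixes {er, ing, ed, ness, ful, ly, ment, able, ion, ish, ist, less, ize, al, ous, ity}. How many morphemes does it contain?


Segmenting 'helpableity' against the inventory:
  'help' -> root (morpheme 1)
  'able' -> suffix (morpheme 2)
  'ity' -> suffix (morpheme 3)
Total morphemes: 3

3


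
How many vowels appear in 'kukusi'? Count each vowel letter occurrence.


Scanning each character of 'kukusi':
  Position 1: 'k' -> consonant (running count: 0)
  Position 2: 'u' -> vowel (running count: 1)
  Position 3: 'k' -> consonant (running count: 1)
  Position 4: 'u' -> vowel (running count: 2)
  Position 5: 's' -> consonant (running count: 2)
  Position 6: 'i' -> vowel (running count: 3)
Total vowels: 3

3


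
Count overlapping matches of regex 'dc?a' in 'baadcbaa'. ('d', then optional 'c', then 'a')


Pattern: dc?a means 'd', then optional 'c', then 'a'.
Scanning 'baadcbaa' position-by-position:
  Pos 0: window 'baa' -> no
  Pos 1: window 'aad' -> no
  Pos 2: window 'adc' -> no
  Pos 3: window 'dcb' -> no
  Pos 4: window 'cba' -> no
  Pos 5: window 'baa' -> no
  Pos 6: window 'aa' -> no
  Pos 7: window 'a' -> no
Total matches: 0

0


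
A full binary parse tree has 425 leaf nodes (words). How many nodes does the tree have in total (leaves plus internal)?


Leaf nodes (terminals): 425
Internal nodes = n - 1 = 425 - 1 = 424
Total = leaves + internal = 425 + 424 = 849

849


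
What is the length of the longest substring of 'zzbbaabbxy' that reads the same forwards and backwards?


Scanning 'zzbbaabbxy' for palindromic substrings.
Substring at positions 2-7: 'bbaabb'.
Check: reverse('bbaabb') = 'bbaabb' -> palindrome confirmed.
Neighbouring characters ('z' / 'x') break symmetry, so it cannot extend further.
No longer palindromic substring exists; longest length = 6

6


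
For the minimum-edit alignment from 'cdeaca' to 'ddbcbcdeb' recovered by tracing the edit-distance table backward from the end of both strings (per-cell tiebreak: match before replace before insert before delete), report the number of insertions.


Edit distance = 7. Backtracking from cell (6, 9) with preference match > replace > insert > delete,
then listing the resulting alignment 'cdeaca' -> 'ddbcbcdeb' left to right:
  Step 1: replace c->d
  Step 2: keep 'd'
  Step 3: insert 'b' [insertion #1]
  Step 4: replace e->c
  Step 5: replace a->b
  Step 6: keep 'c'
  Step 7: insert 'd' [insertion #2]
  Step 8: insert 'e' [insertion #3]
  Step 9: replace a->b
Total insertions: 3

3


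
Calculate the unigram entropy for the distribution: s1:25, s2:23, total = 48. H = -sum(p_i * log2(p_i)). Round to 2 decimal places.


Computing entropy H = -sum(p_i * log2(p_i)):
  s1: p = 25/48 = 0.5208, -p*log2(p) = 0.4902
  s2: p = 23/48 = 0.4792, -p*log2(p) = 0.5086
H = sum of terms = 0.9988
Rounded to 2 decimals: 1.00

1.00


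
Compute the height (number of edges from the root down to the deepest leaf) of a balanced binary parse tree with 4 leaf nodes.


In a balanced binary tree with n leaves the deepest leaf is ceil(log2(n)) edges below the root.
log2(4) = 2.0000
ceil(2.0000) = 2
height (edges) = 2

2


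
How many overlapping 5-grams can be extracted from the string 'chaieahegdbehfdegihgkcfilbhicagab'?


String 'chaieahegdbehfdegihgkcfilbhicagab' has length L = 33.
Number of overlapping n-grams = L - n + 1
Substituting: 33 - 5 + 1 = 29

29


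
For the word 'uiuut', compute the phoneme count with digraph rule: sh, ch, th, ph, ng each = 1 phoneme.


Parsing 'uiuut' greedily, digraphs first:
  'u' -> vowel phoneme (phonemes so far: 1)
  'i' -> vowel phoneme (phonemes so far: 2)
  'u' -> vowel phoneme (phonemes so far: 3)
  'u' -> vowel phoneme (phonemes so far: 4)
  't' -> consonant phoneme (phonemes so far: 5)
Total phonemes: 5

5


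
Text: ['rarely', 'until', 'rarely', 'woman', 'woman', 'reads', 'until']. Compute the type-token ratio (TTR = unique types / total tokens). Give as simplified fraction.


Tokens: 7
Unique types: ('rarely', 'reads', 'until', 'woman') = 4
TTR = 4/7
Already in lowest terms.

4/7


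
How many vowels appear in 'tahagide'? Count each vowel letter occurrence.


Scanning each character of 'tahagide':
  Position 1: 't' -> consonant (running count: 0)
  Position 2: 'a' -> vowel (running count: 1)
  Position 3: 'h' -> consonant (running count: 1)
  Position 4: 'a' -> vowel (running count: 2)
  Position 5: 'g' -> consonant (running count: 2)
  Position 6: 'i' -> vowel (running count: 3)
  Position 7: 'd' -> consonant (running count: 3)
  Position 8: 'e' -> vowel (running count: 4)
Total vowels: 4

4
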